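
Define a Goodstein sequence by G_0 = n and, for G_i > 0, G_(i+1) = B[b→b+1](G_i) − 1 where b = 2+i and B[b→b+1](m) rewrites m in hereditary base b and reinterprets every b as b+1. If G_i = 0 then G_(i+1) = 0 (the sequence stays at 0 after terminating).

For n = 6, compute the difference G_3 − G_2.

2868

base 2: 6 = 2^2 + 2; at 3: 3^3 + 3 = 30; next = 29
base 3: 29 = 3^3 + 2; at 4: 4^4 + 2 = 258; next = 257
base 4: 257 = 4^4 + 1; at 5: 5^5 + 1 = 3126; next = 3125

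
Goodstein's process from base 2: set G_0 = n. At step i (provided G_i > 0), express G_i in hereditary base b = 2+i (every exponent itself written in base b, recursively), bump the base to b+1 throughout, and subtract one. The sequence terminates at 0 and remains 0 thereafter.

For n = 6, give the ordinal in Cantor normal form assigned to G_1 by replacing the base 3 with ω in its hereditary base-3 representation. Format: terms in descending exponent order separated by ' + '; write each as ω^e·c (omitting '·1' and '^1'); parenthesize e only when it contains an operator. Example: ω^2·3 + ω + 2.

(0) 6|_2 = 2^2 + 2 ↦ 3^3 + 3|_3 = 30 ⇒ 29
(1) 29|_3 = 3^3 + 2 ↦ 4^4 + 2|_4 = 258 ⇒ 257

ω^ω + 2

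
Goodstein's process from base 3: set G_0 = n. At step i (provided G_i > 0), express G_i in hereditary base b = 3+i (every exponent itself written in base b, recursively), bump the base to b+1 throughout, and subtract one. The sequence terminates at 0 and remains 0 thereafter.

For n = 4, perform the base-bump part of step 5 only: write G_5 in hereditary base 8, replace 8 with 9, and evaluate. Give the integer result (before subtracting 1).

(0) 4|_3 = 3 + 1 ↦ 4 + 1|_4 = 5 ⇒ 4
(1) 4|_4 = 4 ↦ 5|_5 = 5 ⇒ 4
(2) 4|_5 = 4 ↦ 4|_6 = 4 ⇒ 3
(3) 3|_6 = 3 ↦ 3|_7 = 3 ⇒ 2
(4) 2|_7 = 2 ↦ 2|_8 = 2 ⇒ 1
(5) 1|_8 = 1 ↦ 1|_9 = 1 ⇒ 0

1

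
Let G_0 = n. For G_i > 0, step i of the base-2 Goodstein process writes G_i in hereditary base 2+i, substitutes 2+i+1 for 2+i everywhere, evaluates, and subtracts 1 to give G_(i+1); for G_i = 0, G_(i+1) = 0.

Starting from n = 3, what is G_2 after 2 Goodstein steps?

step 0: 3 = 2 + 1; sub 3 for 2: 3 + 1; = 4; G_1 = 4−1 = 3
step 1: 3 = 3; sub 4 for 3: 4; = 4; G_2 = 4−1 = 3

3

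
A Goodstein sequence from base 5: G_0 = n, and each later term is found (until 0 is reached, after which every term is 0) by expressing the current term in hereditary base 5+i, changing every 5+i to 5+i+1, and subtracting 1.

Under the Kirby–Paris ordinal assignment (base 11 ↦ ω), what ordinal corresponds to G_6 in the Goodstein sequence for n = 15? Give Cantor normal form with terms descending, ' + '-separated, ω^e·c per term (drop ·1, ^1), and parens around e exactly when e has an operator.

G_0=15  [base 5] 3·5  →[5↦6]→  3·6 = 18  −1 ⇒ G_1=17
G_1=17  [base 6] 2·6 + 5  →[6↦7]→  2·7 + 5 = 19  −1 ⇒ G_2=18
G_2=18  [base 7] 2·7 + 4  →[7↦8]→  2·8 + 4 = 20  −1 ⇒ G_3=19
G_3=19  [base 8] 2·8 + 3  →[8↦9]→  2·9 + 3 = 21  −1 ⇒ G_4=20
G_4=20  [base 9] 2·9 + 2  →[9↦10]→  2·10 + 2 = 22  −1 ⇒ G_5=21
G_5=21  [base 10] 2·10 + 1  →[10↦11]→  2·11 + 1 = 23  −1 ⇒ G_6=22

ω·2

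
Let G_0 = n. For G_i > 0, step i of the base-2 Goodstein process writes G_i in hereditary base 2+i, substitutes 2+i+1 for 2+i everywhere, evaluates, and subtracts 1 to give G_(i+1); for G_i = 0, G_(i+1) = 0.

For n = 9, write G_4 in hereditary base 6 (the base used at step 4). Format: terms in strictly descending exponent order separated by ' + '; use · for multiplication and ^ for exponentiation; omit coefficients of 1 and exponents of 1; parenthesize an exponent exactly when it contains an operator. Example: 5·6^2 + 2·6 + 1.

step 0: 9 = 2^(2 + 1) + 1; sub 3 for 2: 3^(3 + 1) + 1; = 82; G_1 = 82−1 = 81
step 1: 81 = 3^(3 + 1); sub 4 for 3: 4^(4 + 1); = 1024; G_2 = 1024−1 = 1023
step 2: 1023 = 3·4^4 + 3·4^3 + 3·4^2 + 3·4 + 3; sub 5 for 4: 3·5^5 + 3·5^3 + 3·5^2 + 3·5 + 3; = 9843; G_3 = 9843−1 = 9842
step 3: 9842 = 3·5^5 + 3·5^3 + 3·5^2 + 3·5 + 2; sub 6 for 5: 3·6^6 + 3·6^3 + 3·6^2 + 3·6 + 2; = 140744; G_4 = 140744−1 = 140743
step 4: 140743 = 3·6^6 + 3·6^3 + 3·6^2 + 3·6 + 1; sub 7 for 6: 3·7^7 + 3·7^3 + 3·7^2 + 3·7 + 1; = 2471827; G_5 = 2471827−1 = 2471826

3·6^6 + 3·6^3 + 3·6^2 + 3·6 + 1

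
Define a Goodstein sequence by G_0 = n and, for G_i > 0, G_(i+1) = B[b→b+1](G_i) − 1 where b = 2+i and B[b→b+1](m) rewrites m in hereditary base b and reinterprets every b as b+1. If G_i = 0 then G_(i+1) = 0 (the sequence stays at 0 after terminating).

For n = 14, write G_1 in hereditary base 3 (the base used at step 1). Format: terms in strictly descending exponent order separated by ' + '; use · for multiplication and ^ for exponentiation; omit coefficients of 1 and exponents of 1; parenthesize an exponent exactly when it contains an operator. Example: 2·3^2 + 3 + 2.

(0) 14|_2 = 2^(2 + 1) + 2^2 + 2 ↦ 3^(3 + 1) + 3^3 + 3|_3 = 111 ⇒ 110
(1) 110|_3 = 3^(3 + 1) + 3^3 + 2 ↦ 4^(4 + 1) + 4^4 + 2|_4 = 1282 ⇒ 1281

3^(3 + 1) + 3^3 + 2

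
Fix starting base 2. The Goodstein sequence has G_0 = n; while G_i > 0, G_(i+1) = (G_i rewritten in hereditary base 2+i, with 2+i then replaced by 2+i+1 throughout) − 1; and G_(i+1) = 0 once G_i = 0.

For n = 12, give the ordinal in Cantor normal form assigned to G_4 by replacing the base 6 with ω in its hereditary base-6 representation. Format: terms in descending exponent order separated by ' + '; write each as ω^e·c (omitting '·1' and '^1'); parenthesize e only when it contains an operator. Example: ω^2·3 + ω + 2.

i=0: 12 = 2^(2 + 1) + 2^2 (b=2); 2→3: 3^(3 + 1) + 3^3 = 108; 108−1 = 107
i=1: 107 = 3^(3 + 1) + 2·3^2 + 2·3 + 2 (b=3); 3→4: 4^(4 + 1) + 2·4^2 + 2·4 + 2 = 1066; 1066−1 = 1065
i=2: 1065 = 4^(4 + 1) + 2·4^2 + 2·4 + 1 (b=4); 4→5: 5^(5 + 1) + 2·5^2 + 2·5 + 1 = 15686; 15686−1 = 15685
i=3: 15685 = 5^(5 + 1) + 2·5^2 + 2·5 (b=5); 5→6: 6^(6 + 1) + 2·6^2 + 2·6 = 280020; 280020−1 = 280019
i=4: 280019 = 6^(6 + 1) + 2·6^2 + 6 + 5 (b=6); 6→7: 7^(7 + 1) + 2·7^2 + 7 + 5 = 5764911; 5764911−1 = 5764910

ω^(ω + 1) + ω^2·2 + ω + 5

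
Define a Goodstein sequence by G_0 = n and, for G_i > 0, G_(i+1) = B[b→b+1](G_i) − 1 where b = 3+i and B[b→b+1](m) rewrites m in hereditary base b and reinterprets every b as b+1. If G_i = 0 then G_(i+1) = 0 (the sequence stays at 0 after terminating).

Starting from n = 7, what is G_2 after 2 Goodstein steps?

9

(0) 7|_3 = 2·3 + 1 ↦ 2·4 + 1|_4 = 9 ⇒ 8
(1) 8|_4 = 2·4 ↦ 2·5|_5 = 10 ⇒ 9
(2) 9|_5 = 5 + 4 ↦ 6 + 4|_6 = 10 ⇒ 9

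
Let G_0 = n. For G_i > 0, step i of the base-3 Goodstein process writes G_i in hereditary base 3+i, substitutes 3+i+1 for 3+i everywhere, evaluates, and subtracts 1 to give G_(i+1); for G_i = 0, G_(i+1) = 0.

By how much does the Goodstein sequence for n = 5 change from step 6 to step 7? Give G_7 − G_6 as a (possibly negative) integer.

[0] 5 ≡ 3 + 2 (base 3). Lift 4: 6. −1: 5.
[1] 5 ≡ 4 + 1 (base 4). Lift 5: 6. −1: 5.
[2] 5 ≡ 5 (base 5). Lift 6: 6. −1: 5.
[3] 5 ≡ 5 (base 6). Lift 7: 5. −1: 4.
[4] 4 ≡ 4 (base 7). Lift 8: 4. −1: 3.
[5] 3 ≡ 3 (base 8). Lift 9: 3. −1: 2.
[6] 2 ≡ 2 (base 9). Lift 10: 2. −1: 1.

-1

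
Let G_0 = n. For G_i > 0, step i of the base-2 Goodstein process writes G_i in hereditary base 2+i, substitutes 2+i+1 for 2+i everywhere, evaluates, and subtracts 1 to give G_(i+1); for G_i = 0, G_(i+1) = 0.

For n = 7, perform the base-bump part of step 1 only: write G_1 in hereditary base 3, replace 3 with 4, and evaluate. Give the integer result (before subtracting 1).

260

base 2: 7 = 2^2 + 2 + 1; at 3: 3^3 + 3 + 1 = 31; next = 30
base 3: 30 = 3^3 + 3; at 4: 4^4 + 4 = 260; next = 259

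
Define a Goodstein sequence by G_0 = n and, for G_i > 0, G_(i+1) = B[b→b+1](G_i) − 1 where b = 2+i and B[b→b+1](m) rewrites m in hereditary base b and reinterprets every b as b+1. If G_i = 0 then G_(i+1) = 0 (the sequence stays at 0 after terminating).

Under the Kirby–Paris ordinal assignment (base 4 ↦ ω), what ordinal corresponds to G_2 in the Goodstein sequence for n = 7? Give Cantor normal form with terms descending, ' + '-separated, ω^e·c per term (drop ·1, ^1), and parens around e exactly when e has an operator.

step 0: 7 = 2^2 + 2 + 1; sub 3 for 2: 3^3 + 3 + 1; = 31; G_1 = 31−1 = 30
step 1: 30 = 3^3 + 3; sub 4 for 3: 4^4 + 4; = 260; G_2 = 260−1 = 259

ω^ω + 3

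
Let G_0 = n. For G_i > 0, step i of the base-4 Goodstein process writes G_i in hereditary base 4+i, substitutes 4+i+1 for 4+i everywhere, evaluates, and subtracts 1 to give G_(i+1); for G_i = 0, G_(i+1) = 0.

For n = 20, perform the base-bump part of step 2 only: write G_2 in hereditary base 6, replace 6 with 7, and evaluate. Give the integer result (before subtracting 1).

52

[0] 20 ≡ 4^2 + 4 (base 4). Lift 5: 30. −1: 29.
[1] 29 ≡ 5^2 + 4 (base 5). Lift 6: 40. −1: 39.
[2] 39 ≡ 6^2 + 3 (base 6). Lift 7: 52. −1: 51.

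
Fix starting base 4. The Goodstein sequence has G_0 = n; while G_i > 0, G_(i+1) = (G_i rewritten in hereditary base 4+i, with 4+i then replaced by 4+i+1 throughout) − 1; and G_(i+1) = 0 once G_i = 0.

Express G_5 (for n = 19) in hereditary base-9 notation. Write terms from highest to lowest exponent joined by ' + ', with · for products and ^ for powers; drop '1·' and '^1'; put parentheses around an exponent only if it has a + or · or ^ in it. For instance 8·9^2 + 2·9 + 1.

i=0: 19 = 4^2 + 3 (b=4); 4→5: 5^2 + 3 = 28; 28−1 = 27
i=1: 27 = 5^2 + 2 (b=5); 5→6: 6^2 + 2 = 38; 38−1 = 37
i=2: 37 = 6^2 + 1 (b=6); 6→7: 7^2 + 1 = 50; 50−1 = 49
i=3: 49 = 7^2 (b=7); 7→8: 8^2 = 64; 64−1 = 63
i=4: 63 = 7·8 + 7 (b=8); 8→9: 7·9 + 7 = 70; 70−1 = 69
i=5: 69 = 7·9 + 6 (b=9); 9→10: 7·10 + 6 = 76; 76−1 = 75

7·9 + 6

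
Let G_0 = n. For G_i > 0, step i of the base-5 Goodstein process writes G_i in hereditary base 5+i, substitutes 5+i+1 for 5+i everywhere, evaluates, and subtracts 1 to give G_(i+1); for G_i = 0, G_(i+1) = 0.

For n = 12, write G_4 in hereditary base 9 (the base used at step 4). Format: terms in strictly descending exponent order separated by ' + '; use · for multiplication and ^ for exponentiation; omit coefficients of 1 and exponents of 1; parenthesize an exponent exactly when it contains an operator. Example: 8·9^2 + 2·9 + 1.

9 + 6

[0] 12 ≡ 2·5 + 2 (base 5). Lift 6: 14. −1: 13.
[1] 13 ≡ 2·6 + 1 (base 6). Lift 7: 15. −1: 14.
[2] 14 ≡ 2·7 (base 7). Lift 8: 16. −1: 15.
[3] 15 ≡ 8 + 7 (base 8). Lift 9: 16. −1: 15.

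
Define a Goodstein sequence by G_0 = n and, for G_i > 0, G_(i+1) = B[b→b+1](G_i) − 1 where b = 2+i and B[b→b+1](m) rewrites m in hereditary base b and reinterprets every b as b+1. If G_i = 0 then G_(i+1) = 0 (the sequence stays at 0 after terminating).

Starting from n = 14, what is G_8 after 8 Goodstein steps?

100000555551

G_0=14  [base 2] 2^(2 + 1) + 2^2 + 2  →[2↦3]→  3^(3 + 1) + 3^3 + 3 = 111  −1 ⇒ G_1=110
G_1=110  [base 3] 3^(3 + 1) + 3^3 + 2  →[3↦4]→  4^(4 + 1) + 4^4 + 2 = 1282  −1 ⇒ G_2=1281
G_2=1281  [base 4] 4^(4 + 1) + 4^4 + 1  →[4↦5]→  5^(5 + 1) + 5^5 + 1 = 18751  −1 ⇒ G_3=18750
G_3=18750  [base 5] 5^(5 + 1) + 5^5  →[5↦6]→  6^(6 + 1) + 6^6 = 326592  −1 ⇒ G_4=326591
G_4=326591  [base 6] 6^(6 + 1) + 5·6^5 + 5·6^4 + 5·6^3 + 5·6^2 + 5·6 + 5  →[6↦7]→  7^(7 + 1) + 5·7^5 + 5·7^4 + 5·7^3 + 5·7^2 + 5·7 + 5 = 5862841  −1 ⇒ G_5=5862840
G_5=5862840  [base 7] 7^(7 + 1) + 5·7^5 + 5·7^4 + 5·7^3 + 5·7^2 + 5·7 + 4  →[7↦8]→  8^(8 + 1) + 5·8^5 + 5·8^4 + 5·8^3 + 5·8^2 + 5·8 + 4 = 134404972  −1 ⇒ G_6=134404971
G_6=134404971  [base 8] 8^(8 + 1) + 5·8^5 + 5·8^4 + 5·8^3 + 5·8^2 + 5·8 + 3  →[8↦9]→  9^(9 + 1) + 5·9^5 + 5·9^4 + 5·9^3 + 5·9^2 + 5·9 + 3 = 3487116549  −1 ⇒ G_7=3487116548
G_7=3487116548  [base 9] 9^(9 + 1) + 5·9^5 + 5·9^4 + 5·9^3 + 5·9^2 + 5·9 + 2  →[9↦10]→  10^(10 + 1) + 5·10^5 + 5·10^4 + 5·10^3 + 5·10^2 + 5·10 + 2 = 100000555552  −1 ⇒ G_8=100000555551
G_8=100000555551  [base 10] 10^(10 + 1) + 5·10^5 + 5·10^4 + 5·10^3 + 5·10^2 + 5·10 + 1  →[10↦11]→  11^(11 + 1) + 5·11^5 + 5·11^4 + 5·11^3 + 5·11^2 + 5·11 + 1 = 3138429262497  −1 ⇒ G_9=3138429262496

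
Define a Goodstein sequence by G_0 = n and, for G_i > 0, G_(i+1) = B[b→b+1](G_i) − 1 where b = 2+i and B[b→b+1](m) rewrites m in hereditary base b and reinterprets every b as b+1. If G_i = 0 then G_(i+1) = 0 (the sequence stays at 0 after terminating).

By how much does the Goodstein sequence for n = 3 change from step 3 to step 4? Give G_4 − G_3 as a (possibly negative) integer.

[0] 3 ≡ 2 + 1 (base 2). Lift 3: 4. −1: 3.
[1] 3 ≡ 3 (base 3). Lift 4: 4. −1: 3.
[2] 3 ≡ 3 (base 4). Lift 5: 3. −1: 2.
[3] 2 ≡ 2 (base 5). Lift 6: 2. −1: 1.

-1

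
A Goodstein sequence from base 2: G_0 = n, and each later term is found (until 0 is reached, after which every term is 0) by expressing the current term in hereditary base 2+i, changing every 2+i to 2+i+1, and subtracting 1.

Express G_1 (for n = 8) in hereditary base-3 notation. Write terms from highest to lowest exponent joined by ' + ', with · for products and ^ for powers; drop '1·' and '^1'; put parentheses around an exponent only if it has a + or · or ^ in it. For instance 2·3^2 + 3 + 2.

(0) 8|_2 = 2^(2 + 1) ↦ 3^(3 + 1)|_3 = 81 ⇒ 80
(1) 80|_3 = 2·3^3 + 2·3^2 + 2·3 + 2 ↦ 2·4^4 + 2·4^2 + 2·4 + 2|_4 = 554 ⇒ 553

2·3^3 + 2·3^2 + 2·3 + 2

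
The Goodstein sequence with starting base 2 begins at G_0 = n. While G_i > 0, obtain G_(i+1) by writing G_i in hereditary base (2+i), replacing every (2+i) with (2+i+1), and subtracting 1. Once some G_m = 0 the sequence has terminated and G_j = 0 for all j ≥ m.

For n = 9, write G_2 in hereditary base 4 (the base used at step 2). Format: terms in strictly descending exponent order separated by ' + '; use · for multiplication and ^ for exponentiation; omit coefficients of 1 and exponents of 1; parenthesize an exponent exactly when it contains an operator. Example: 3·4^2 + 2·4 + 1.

3·4^4 + 3·4^3 + 3·4^2 + 3·4 + 3

[0] 9 ≡ 2^(2 + 1) + 1 (base 2). Lift 3: 82. −1: 81.
[1] 81 ≡ 3^(3 + 1) (base 3). Lift 4: 1024. −1: 1023.
[2] 1023 ≡ 3·4^4 + 3·4^3 + 3·4^2 + 3·4 + 3 (base 4). Lift 5: 9843. −1: 9842.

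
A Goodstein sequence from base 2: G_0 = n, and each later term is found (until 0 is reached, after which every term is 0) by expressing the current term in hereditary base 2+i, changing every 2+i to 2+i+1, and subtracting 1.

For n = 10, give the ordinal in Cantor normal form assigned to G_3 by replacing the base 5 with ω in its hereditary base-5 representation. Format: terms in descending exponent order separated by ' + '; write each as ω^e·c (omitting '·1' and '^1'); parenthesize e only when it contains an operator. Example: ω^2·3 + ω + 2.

base 2: 10 = 2^(2 + 1) + 2; at 3: 3^(3 + 1) + 3 = 84; next = 83
base 3: 83 = 3^(3 + 1) + 2; at 4: 4^(4 + 1) + 2 = 1026; next = 1025
base 4: 1025 = 4^(4 + 1) + 1; at 5: 5^(5 + 1) + 1 = 15626; next = 15625
base 5: 15625 = 5^(5 + 1); at 6: 6^(6 + 1) = 279936; next = 279935

ω^(ω + 1)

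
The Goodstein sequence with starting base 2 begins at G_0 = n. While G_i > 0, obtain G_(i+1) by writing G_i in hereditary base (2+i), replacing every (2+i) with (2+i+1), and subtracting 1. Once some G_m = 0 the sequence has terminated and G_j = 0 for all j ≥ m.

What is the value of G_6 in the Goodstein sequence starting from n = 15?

150994943

G_0=15  [base 2] 2^(2 + 1) + 2^2 + 2 + 1  →[2↦3]→  3^(3 + 1) + 3^3 + 3 + 1 = 112  −1 ⇒ G_1=111
G_1=111  [base 3] 3^(3 + 1) + 3^3 + 3  →[3↦4]→  4^(4 + 1) + 4^4 + 4 = 1284  −1 ⇒ G_2=1283
G_2=1283  [base 4] 4^(4 + 1) + 4^4 + 3  →[4↦5]→  5^(5 + 1) + 5^5 + 3 = 18753  −1 ⇒ G_3=18752
G_3=18752  [base 5] 5^(5 + 1) + 5^5 + 2  →[5↦6]→  6^(6 + 1) + 6^6 + 2 = 326594  −1 ⇒ G_4=326593
G_4=326593  [base 6] 6^(6 + 1) + 6^6 + 1  →[6↦7]→  7^(7 + 1) + 7^7 + 1 = 6588345  −1 ⇒ G_5=6588344
G_5=6588344  [base 7] 7^(7 + 1) + 7^7  →[7↦8]→  8^(8 + 1) + 8^8 = 150994944  −1 ⇒ G_6=150994943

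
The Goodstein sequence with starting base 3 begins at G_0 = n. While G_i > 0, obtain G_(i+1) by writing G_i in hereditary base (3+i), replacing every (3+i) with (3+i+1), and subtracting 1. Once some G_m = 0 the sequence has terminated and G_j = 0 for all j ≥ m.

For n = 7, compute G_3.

9

[0] 7 ≡ 2·3 + 1 (base 3). Lift 4: 9. −1: 8.
[1] 8 ≡ 2·4 (base 4). Lift 5: 10. −1: 9.
[2] 9 ≡ 5 + 4 (base 5). Lift 6: 10. −1: 9.
[3] 9 ≡ 6 + 3 (base 6). Lift 7: 10. −1: 9.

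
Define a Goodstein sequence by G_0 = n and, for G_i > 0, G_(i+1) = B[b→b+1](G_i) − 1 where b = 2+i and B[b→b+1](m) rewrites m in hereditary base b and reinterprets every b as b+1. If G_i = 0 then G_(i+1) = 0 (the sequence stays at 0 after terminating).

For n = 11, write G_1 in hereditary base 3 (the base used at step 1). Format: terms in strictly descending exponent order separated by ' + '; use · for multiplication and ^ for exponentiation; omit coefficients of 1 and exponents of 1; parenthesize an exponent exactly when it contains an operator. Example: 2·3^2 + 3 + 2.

3^(3 + 1) + 3

base 2: 11 = 2^(2 + 1) + 2 + 1; at 3: 3^(3 + 1) + 3 + 1 = 85; next = 84
base 3: 84 = 3^(3 + 1) + 3; at 4: 4^(4 + 1) + 4 = 1028; next = 1027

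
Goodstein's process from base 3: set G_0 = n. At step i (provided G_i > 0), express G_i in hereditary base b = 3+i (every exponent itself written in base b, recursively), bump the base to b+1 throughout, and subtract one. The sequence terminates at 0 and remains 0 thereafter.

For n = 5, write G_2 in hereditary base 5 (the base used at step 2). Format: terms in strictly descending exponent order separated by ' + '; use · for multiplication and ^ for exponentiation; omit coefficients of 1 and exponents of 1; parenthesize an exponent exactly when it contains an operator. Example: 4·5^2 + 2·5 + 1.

step 0: 5 = 3 + 2; sub 4 for 3: 4 + 2; = 6; G_1 = 6−1 = 5
step 1: 5 = 4 + 1; sub 5 for 4: 5 + 1; = 6; G_2 = 6−1 = 5

5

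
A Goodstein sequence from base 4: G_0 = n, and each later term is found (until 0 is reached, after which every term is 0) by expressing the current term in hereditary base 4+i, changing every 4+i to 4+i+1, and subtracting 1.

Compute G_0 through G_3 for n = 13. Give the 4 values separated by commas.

13, 15, 17, 18

G_0=13  [base 4] 3·4 + 1  →[4↦5]→  3·5 + 1 = 16  −1 ⇒ G_1=15
G_1=15  [base 5] 3·5  →[5↦6]→  3·6 = 18  −1 ⇒ G_2=17
G_2=17  [base 6] 2·6 + 5  →[6↦7]→  2·7 + 5 = 19  −1 ⇒ G_3=18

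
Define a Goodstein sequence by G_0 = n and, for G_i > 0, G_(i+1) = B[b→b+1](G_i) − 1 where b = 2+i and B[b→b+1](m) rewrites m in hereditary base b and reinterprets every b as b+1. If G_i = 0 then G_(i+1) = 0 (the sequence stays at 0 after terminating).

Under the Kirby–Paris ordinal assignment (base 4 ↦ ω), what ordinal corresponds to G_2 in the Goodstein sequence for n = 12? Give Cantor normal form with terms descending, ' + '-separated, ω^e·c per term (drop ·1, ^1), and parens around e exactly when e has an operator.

12 —HB2→ 2^(2 + 1) + 2^2 —bump→ 3^(3 + 1) + 3^3 = 108 —(−1)→ 107
107 —HB3→ 3^(3 + 1) + 2·3^2 + 2·3 + 2 —bump→ 4^(4 + 1) + 2·4^2 + 2·4 + 2 = 1066 —(−1)→ 1065
1065 —HB4→ 4^(4 + 1) + 2·4^2 + 2·4 + 1 —bump→ 5^(5 + 1) + 2·5^2 + 2·5 + 1 = 15686 —(−1)→ 15685

ω^(ω + 1) + ω^2·2 + ω·2 + 1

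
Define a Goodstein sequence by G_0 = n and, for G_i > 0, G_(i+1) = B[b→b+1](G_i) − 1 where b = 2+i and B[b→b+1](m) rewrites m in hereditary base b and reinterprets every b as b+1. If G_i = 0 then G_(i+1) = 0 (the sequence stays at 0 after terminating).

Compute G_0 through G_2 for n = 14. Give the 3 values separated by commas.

(0) 14|_2 = 2^(2 + 1) + 2^2 + 2 ↦ 3^(3 + 1) + 3^3 + 3|_3 = 111 ⇒ 110
(1) 110|_3 = 3^(3 + 1) + 3^3 + 2 ↦ 4^(4 + 1) + 4^4 + 2|_4 = 1282 ⇒ 1281

14, 110, 1281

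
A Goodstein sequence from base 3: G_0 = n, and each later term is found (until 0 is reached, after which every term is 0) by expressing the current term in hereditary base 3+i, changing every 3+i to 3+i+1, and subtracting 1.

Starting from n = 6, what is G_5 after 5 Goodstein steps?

6 —HB3→ 2·3 —bump→ 2·4 = 8 —(−1)→ 7
7 —HB4→ 4 + 3 —bump→ 5 + 3 = 8 —(−1)→ 7
7 —HB5→ 5 + 2 —bump→ 6 + 2 = 8 —(−1)→ 7
7 —HB6→ 6 + 1 —bump→ 7 + 1 = 8 —(−1)→ 7
7 —HB7→ 7 —bump→ 8 = 8 —(−1)→ 7

7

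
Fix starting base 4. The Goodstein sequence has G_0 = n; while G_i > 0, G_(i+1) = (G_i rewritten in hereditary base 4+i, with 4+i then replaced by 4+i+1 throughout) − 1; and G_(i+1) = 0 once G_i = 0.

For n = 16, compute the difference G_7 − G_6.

2

G_0 = 16. HB_4(16) = 4^2. Bump = 25. G_1 = 24.
G_1 = 24. HB_5(24) = 4·5 + 4. Bump = 28. G_2 = 27.
G_2 = 27. HB_6(27) = 4·6 + 3. Bump = 31. G_3 = 30.
G_3 = 30. HB_7(30) = 4·7 + 2. Bump = 34. G_4 = 33.
G_4 = 33. HB_8(33) = 4·8 + 1. Bump = 37. G_5 = 36.
G_5 = 36. HB_9(36) = 4·9. Bump = 40. G_6 = 39.
G_6 = 39. HB_10(39) = 3·10 + 9. Bump = 42. G_7 = 41.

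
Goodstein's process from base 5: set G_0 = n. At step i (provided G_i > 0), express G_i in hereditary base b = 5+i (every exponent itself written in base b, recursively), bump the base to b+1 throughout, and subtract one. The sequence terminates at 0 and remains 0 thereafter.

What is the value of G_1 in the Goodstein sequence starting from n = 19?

21

G_0=19  [base 5] 3·5 + 4  →[5↦6]→  3·6 + 4 = 22  −1 ⇒ G_1=21
G_1=21  [base 6] 3·6 + 3  →[6↦7]→  3·7 + 3 = 24  −1 ⇒ G_2=23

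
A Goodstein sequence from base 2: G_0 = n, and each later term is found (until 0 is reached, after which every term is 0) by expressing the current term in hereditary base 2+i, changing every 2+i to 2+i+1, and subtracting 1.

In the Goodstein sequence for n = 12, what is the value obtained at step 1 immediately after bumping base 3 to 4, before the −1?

step 0: 12 = 2^(2 + 1) + 2^2; sub 3 for 2: 3^(3 + 1) + 3^3; = 108; G_1 = 108−1 = 107
step 1: 107 = 3^(3 + 1) + 2·3^2 + 2·3 + 2; sub 4 for 3: 4^(4 + 1) + 2·4^2 + 2·4 + 2; = 1066; G_2 = 1066−1 = 1065

1066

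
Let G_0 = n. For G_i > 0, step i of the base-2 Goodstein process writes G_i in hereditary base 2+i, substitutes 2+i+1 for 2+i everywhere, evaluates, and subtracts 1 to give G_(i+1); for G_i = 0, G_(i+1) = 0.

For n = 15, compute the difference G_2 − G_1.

base 2: 15 = 2^(2 + 1) + 2^2 + 2 + 1; at 3: 3^(3 + 1) + 3^3 + 3 + 1 = 112; next = 111
base 3: 111 = 3^(3 + 1) + 3^3 + 3; at 4: 4^(4 + 1) + 4^4 + 4 = 1284; next = 1283

1172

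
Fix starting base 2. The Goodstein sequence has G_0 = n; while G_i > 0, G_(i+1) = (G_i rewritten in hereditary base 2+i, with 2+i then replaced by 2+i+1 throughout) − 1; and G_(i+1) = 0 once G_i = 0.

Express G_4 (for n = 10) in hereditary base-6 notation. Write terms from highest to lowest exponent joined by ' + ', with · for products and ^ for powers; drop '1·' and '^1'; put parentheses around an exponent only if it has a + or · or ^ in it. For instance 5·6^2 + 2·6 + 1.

5·6^6 + 5·6^5 + 5·6^4 + 5·6^3 + 5·6^2 + 5·6 + 5

G_0 = 10. HB_2(10) = 2^(2 + 1) + 2. Bump = 84. G_1 = 83.
G_1 = 83. HB_3(83) = 3^(3 + 1) + 2. Bump = 1026. G_2 = 1025.
G_2 = 1025. HB_4(1025) = 4^(4 + 1) + 1. Bump = 15626. G_3 = 15625.
G_3 = 15625. HB_5(15625) = 5^(5 + 1). Bump = 279936. G_4 = 279935.
G_4 = 279935. HB_6(279935) = 5·6^6 + 5·6^5 + 5·6^4 + 5·6^3 + 5·6^2 + 5·6 + 5. Bump = 4215755. G_5 = 4215754.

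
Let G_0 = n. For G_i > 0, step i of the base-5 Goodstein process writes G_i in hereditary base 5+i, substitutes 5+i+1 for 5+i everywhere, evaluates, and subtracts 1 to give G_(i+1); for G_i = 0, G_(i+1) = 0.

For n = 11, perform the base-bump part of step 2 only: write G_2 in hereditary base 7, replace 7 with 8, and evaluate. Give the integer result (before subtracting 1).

i=0: 11 = 2·5 + 1 (b=5); 5→6: 2·6 + 1 = 13; 13−1 = 12
i=1: 12 = 2·6 (b=6); 6→7: 2·7 = 14; 14−1 = 13
i=2: 13 = 7 + 6 (b=7); 7→8: 8 + 6 = 14; 14−1 = 13

14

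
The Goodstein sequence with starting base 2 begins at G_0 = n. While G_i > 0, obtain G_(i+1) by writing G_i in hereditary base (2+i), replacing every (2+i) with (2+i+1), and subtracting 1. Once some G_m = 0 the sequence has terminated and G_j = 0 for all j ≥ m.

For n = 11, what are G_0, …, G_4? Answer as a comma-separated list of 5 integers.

i=0: 11 = 2^(2 + 1) + 2 + 1 (b=2); 2→3: 3^(3 + 1) + 3 + 1 = 85; 85−1 = 84
i=1: 84 = 3^(3 + 1) + 3 (b=3); 3→4: 4^(4 + 1) + 4 = 1028; 1028−1 = 1027
i=2: 1027 = 4^(4 + 1) + 3 (b=4); 4→5: 5^(5 + 1) + 3 = 15628; 15628−1 = 15627
i=3: 15627 = 5^(5 + 1) + 2 (b=5); 5→6: 6^(6 + 1) + 2 = 279938; 279938−1 = 279937

11, 84, 1027, 15627, 279937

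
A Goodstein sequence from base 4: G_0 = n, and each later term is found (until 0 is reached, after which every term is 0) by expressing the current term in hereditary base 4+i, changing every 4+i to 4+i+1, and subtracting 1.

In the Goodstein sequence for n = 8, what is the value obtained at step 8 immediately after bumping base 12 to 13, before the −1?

7

i=0: 8 = 2·4 (b=4); 4→5: 2·5 = 10; 10−1 = 9
i=1: 9 = 5 + 4 (b=5); 5→6: 6 + 4 = 10; 10−1 = 9
i=2: 9 = 6 + 3 (b=6); 6→7: 7 + 3 = 10; 10−1 = 9
i=3: 9 = 7 + 2 (b=7); 7→8: 8 + 2 = 10; 10−1 = 9
i=4: 9 = 8 + 1 (b=8); 8→9: 9 + 1 = 10; 10−1 = 9
i=5: 9 = 9 (b=9); 9→10: 10 = 10; 10−1 = 9
i=6: 9 = 9 (b=10); 10→11: 9 = 9; 9−1 = 8
i=7: 8 = 8 (b=11); 11→12: 8 = 8; 8−1 = 7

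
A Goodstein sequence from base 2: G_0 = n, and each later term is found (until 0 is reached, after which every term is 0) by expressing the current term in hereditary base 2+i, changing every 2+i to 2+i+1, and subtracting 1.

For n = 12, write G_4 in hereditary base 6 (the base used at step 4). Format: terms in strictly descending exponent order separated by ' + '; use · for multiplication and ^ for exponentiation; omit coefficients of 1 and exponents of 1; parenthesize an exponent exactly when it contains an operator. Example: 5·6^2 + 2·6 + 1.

(0) 12|_2 = 2^(2 + 1) + 2^2 ↦ 3^(3 + 1) + 3^3|_3 = 108 ⇒ 107
(1) 107|_3 = 3^(3 + 1) + 2·3^2 + 2·3 + 2 ↦ 4^(4 + 1) + 2·4^2 + 2·4 + 2|_4 = 1066 ⇒ 1065
(2) 1065|_4 = 4^(4 + 1) + 2·4^2 + 2·4 + 1 ↦ 5^(5 + 1) + 2·5^2 + 2·5 + 1|_5 = 15686 ⇒ 15685
(3) 15685|_5 = 5^(5 + 1) + 2·5^2 + 2·5 ↦ 6^(6 + 1) + 2·6^2 + 2·6|_6 = 280020 ⇒ 280019

6^(6 + 1) + 2·6^2 + 6 + 5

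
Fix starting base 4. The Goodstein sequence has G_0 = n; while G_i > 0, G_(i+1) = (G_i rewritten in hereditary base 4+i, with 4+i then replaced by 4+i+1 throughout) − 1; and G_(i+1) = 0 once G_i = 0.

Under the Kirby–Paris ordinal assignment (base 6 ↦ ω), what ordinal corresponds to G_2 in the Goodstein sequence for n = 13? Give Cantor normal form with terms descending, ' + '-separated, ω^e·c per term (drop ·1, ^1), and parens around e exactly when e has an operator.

ω·2 + 5

G_0=13  [base 4] 3·4 + 1  →[4↦5]→  3·5 + 1 = 16  −1 ⇒ G_1=15
G_1=15  [base 5] 3·5  →[5↦6]→  3·6 = 18  −1 ⇒ G_2=17
G_2=17  [base 6] 2·6 + 5  →[6↦7]→  2·7 + 5 = 19  −1 ⇒ G_3=18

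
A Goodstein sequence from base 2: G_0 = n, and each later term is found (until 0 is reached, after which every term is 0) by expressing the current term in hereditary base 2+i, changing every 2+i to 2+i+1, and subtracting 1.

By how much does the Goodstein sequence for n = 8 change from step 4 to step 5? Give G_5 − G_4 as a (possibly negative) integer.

8 —HB2→ 2^(2 + 1) —bump→ 3^(3 + 1) = 81 —(−1)→ 80
80 —HB3→ 2·3^3 + 2·3^2 + 2·3 + 2 —bump→ 2·4^4 + 2·4^2 + 2·4 + 2 = 554 —(−1)→ 553
553 —HB4→ 2·4^4 + 2·4^2 + 2·4 + 1 —bump→ 2·5^5 + 2·5^2 + 2·5 + 1 = 6311 —(−1)→ 6310
6310 —HB5→ 2·5^5 + 2·5^2 + 2·5 —bump→ 2·6^6 + 2·6^2 + 2·6 = 93396 —(−1)→ 93395
93395 —HB6→ 2·6^6 + 2·6^2 + 6 + 5 —bump→ 2·7^7 + 2·7^2 + 7 + 5 = 1647196 —(−1)→ 1647195

1553800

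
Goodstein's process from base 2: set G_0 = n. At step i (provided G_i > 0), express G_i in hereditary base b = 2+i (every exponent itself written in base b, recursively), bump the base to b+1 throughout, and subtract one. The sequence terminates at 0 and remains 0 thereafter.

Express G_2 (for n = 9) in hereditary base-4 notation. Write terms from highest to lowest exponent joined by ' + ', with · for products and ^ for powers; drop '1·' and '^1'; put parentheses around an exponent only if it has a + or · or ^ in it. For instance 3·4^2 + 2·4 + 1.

i=0: 9 = 2^(2 + 1) + 1 (b=2); 2→3: 3^(3 + 1) + 1 = 82; 82−1 = 81
i=1: 81 = 3^(3 + 1) (b=3); 3→4: 4^(4 + 1) = 1024; 1024−1 = 1023

3·4^4 + 3·4^3 + 3·4^2 + 3·4 + 3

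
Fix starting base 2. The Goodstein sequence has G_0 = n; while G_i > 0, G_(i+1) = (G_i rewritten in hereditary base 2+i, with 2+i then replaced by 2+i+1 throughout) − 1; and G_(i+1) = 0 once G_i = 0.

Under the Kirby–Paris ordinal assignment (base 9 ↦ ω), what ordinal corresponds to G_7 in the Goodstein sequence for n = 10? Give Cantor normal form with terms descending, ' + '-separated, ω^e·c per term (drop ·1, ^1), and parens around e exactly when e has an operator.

10 —HB2→ 2^(2 + 1) + 2 —bump→ 3^(3 + 1) + 3 = 84 —(−1)→ 83
83 —HB3→ 3^(3 + 1) + 2 —bump→ 4^(4 + 1) + 2 = 1026 —(−1)→ 1025
1025 —HB4→ 4^(4 + 1) + 1 —bump→ 5^(5 + 1) + 1 = 15626 —(−1)→ 15625
15625 —HB5→ 5^(5 + 1) —bump→ 6^(6 + 1) = 279936 —(−1)→ 279935
279935 —HB6→ 5·6^6 + 5·6^5 + 5·6^4 + 5·6^3 + 5·6^2 + 5·6 + 5 —bump→ 5·7^7 + 5·7^5 + 5·7^4 + 5·7^3 + 5·7^2 + 5·7 + 5 = 4215755 —(−1)→ 4215754
4215754 —HB7→ 5·7^7 + 5·7^5 + 5·7^4 + 5·7^3 + 5·7^2 + 5·7 + 4 —bump→ 5·8^8 + 5·8^5 + 5·8^4 + 5·8^3 + 5·8^2 + 5·8 + 4 = 84073324 —(−1)→ 84073323
84073323 —HB8→ 5·8^8 + 5·8^5 + 5·8^4 + 5·8^3 + 5·8^2 + 5·8 + 3 —bump→ 5·9^9 + 5·9^5 + 5·9^4 + 5·9^3 + 5·9^2 + 5·9 + 3 = 1937434593 —(−1)→ 1937434592

ω^ω·5 + ω^5·5 + ω^4·5 + ω^3·5 + ω^2·5 + ω·5 + 2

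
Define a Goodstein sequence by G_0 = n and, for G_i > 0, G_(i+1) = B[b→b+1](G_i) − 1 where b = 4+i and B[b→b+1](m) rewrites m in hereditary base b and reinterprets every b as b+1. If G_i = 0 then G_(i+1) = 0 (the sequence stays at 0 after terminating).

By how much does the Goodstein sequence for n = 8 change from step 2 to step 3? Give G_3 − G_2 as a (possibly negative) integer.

0

i=0: 8 = 2·4 (b=4); 4→5: 2·5 = 10; 10−1 = 9
i=1: 9 = 5 + 4 (b=5); 5→6: 6 + 4 = 10; 10−1 = 9
i=2: 9 = 6 + 3 (b=6); 6→7: 7 + 3 = 10; 10−1 = 9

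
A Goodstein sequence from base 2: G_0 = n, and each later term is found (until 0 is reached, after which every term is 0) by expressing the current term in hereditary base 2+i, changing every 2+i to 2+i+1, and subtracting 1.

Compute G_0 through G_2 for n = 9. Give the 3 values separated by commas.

9, 81, 1023

base 2: 9 = 2^(2 + 1) + 1; at 3: 3^(3 + 1) + 1 = 82; next = 81
base 3: 81 = 3^(3 + 1); at 4: 4^(4 + 1) = 1024; next = 1023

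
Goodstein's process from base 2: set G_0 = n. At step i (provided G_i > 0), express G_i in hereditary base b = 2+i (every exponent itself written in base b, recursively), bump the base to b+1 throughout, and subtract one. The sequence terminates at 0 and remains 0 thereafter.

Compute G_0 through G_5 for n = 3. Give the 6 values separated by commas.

[0] 3 ≡ 2 + 1 (base 2). Lift 3: 4. −1: 3.
[1] 3 ≡ 3 (base 3). Lift 4: 4. −1: 3.
[2] 3 ≡ 3 (base 4). Lift 5: 3. −1: 2.
[3] 2 ≡ 2 (base 5). Lift 6: 2. −1: 1.
[4] 1 ≡ 1 (base 6). Lift 7: 1. −1: 0.

3, 3, 3, 2, 1, 0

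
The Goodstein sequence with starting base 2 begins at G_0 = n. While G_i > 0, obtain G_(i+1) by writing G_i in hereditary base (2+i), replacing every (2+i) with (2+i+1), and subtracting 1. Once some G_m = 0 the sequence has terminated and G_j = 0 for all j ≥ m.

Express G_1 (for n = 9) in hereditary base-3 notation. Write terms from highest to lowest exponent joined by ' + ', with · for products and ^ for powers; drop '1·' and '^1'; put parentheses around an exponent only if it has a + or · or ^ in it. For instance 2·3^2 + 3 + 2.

[0] 9 ≡ 2^(2 + 1) + 1 (base 2). Lift 3: 82. −1: 81.
[1] 81 ≡ 3^(3 + 1) (base 3). Lift 4: 1024. −1: 1023.

3^(3 + 1)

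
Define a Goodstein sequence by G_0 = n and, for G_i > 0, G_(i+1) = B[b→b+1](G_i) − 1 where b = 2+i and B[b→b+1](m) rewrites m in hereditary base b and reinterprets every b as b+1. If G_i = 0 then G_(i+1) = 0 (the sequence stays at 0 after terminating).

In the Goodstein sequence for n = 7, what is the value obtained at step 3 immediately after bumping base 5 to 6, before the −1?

46658

[0] 7 ≡ 2^2 + 2 + 1 (base 2). Lift 3: 31. −1: 30.
[1] 30 ≡ 3^3 + 3 (base 3). Lift 4: 260. −1: 259.
[2] 259 ≡ 4^4 + 3 (base 4). Lift 5: 3128. −1: 3127.
[3] 3127 ≡ 5^5 + 2 (base 5). Lift 6: 46658. −1: 46657.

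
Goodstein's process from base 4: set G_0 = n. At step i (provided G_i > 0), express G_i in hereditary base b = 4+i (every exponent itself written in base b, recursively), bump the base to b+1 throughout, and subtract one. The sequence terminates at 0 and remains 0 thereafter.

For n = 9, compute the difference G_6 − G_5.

0

9 —HB4→ 2·4 + 1 —bump→ 2·5 + 1 = 11 —(−1)→ 10
10 —HB5→ 2·5 —bump→ 2·6 = 12 —(−1)→ 11
11 —HB6→ 6 + 5 —bump→ 7 + 5 = 12 —(−1)→ 11
11 —HB7→ 7 + 4 —bump→ 8 + 4 = 12 —(−1)→ 11
11 —HB8→ 8 + 3 —bump→ 9 + 3 = 12 —(−1)→ 11
11 —HB9→ 9 + 2 —bump→ 10 + 2 = 12 —(−1)→ 11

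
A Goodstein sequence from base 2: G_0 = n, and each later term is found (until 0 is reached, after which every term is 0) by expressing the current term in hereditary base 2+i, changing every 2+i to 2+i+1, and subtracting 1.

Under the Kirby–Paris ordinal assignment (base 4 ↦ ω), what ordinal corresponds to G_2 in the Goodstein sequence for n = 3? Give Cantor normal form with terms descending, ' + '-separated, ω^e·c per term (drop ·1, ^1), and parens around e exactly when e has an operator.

(0) 3|_2 = 2 + 1 ↦ 3 + 1|_3 = 4 ⇒ 3
(1) 3|_3 = 3 ↦ 4|_4 = 4 ⇒ 3
(2) 3|_4 = 3 ↦ 3|_5 = 3 ⇒ 2

3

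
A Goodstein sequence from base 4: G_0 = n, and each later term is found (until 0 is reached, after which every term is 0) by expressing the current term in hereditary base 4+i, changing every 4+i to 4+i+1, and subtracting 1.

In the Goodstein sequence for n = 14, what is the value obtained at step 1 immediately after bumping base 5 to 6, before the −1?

14 —HB4→ 3·4 + 2 —bump→ 3·5 + 2 = 17 —(−1)→ 16
16 —HB5→ 3·5 + 1 —bump→ 3·6 + 1 = 19 —(−1)→ 18

19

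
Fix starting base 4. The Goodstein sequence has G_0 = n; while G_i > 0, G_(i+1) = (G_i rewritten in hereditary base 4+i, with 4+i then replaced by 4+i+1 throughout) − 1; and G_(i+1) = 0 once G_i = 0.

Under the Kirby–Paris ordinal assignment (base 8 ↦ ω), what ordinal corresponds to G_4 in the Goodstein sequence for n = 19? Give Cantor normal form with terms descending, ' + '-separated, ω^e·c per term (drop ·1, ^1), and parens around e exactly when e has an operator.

ω·7 + 7

G_0=19  [base 4] 4^2 + 3  →[4↦5]→  5^2 + 3 = 28  −1 ⇒ G_1=27
G_1=27  [base 5] 5^2 + 2  →[5↦6]→  6^2 + 2 = 38  −1 ⇒ G_2=37
G_2=37  [base 6] 6^2 + 1  →[6↦7]→  7^2 + 1 = 50  −1 ⇒ G_3=49
G_3=49  [base 7] 7^2  →[7↦8]→  8^2 = 64  −1 ⇒ G_4=63
G_4=63  [base 8] 7·8 + 7  →[8↦9]→  7·9 + 7 = 70  −1 ⇒ G_5=69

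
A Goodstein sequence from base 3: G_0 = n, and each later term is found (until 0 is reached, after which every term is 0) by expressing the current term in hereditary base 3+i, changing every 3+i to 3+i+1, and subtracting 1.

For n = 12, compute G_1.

19

G_0=12  [base 3] 3^2 + 3  →[3↦4]→  4^2 + 4 = 20  −1 ⇒ G_1=19
G_1=19  [base 4] 4^2 + 3  →[4↦5]→  5^2 + 3 = 28  −1 ⇒ G_2=27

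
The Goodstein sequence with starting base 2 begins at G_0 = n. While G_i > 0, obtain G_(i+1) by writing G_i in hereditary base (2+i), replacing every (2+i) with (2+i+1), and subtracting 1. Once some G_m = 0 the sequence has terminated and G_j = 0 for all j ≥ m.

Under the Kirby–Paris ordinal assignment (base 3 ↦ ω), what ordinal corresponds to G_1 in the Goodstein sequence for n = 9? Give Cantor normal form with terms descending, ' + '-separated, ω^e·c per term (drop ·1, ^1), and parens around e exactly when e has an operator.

[0] 9 ≡ 2^(2 + 1) + 1 (base 2). Lift 3: 82. −1: 81.
[1] 81 ≡ 3^(3 + 1) (base 3). Lift 4: 1024. −1: 1023.

ω^(ω + 1)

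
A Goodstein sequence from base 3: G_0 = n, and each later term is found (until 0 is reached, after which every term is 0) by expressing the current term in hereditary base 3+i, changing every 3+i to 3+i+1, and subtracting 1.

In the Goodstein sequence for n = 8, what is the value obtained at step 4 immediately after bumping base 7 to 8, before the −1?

12

base 3: 8 = 2·3 + 2; at 4: 2·4 + 2 = 10; next = 9
base 4: 9 = 2·4 + 1; at 5: 2·5 + 1 = 11; next = 10
base 5: 10 = 2·5; at 6: 2·6 = 12; next = 11
base 6: 11 = 6 + 5; at 7: 7 + 5 = 12; next = 11
base 7: 11 = 7 + 4; at 8: 8 + 4 = 12; next = 11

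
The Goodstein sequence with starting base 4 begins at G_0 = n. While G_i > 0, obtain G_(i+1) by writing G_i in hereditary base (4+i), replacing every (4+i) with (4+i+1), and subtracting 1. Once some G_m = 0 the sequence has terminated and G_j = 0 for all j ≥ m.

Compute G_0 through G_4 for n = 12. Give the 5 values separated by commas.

[0] 12 ≡ 3·4 (base 4). Lift 5: 15. −1: 14.
[1] 14 ≡ 2·5 + 4 (base 5). Lift 6: 16. −1: 15.
[2] 15 ≡ 2·6 + 3 (base 6). Lift 7: 17. −1: 16.
[3] 16 ≡ 2·7 + 2 (base 7). Lift 8: 18. −1: 17.

12, 14, 15, 16, 17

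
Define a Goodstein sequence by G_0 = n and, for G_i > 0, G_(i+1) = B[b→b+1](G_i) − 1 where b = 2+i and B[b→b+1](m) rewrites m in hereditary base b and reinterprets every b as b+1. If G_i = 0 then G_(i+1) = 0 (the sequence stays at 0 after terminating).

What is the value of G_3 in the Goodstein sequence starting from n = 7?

[0] 7 ≡ 2^2 + 2 + 1 (base 2). Lift 3: 31. −1: 30.
[1] 30 ≡ 3^3 + 3 (base 3). Lift 4: 260. −1: 259.
[2] 259 ≡ 4^4 + 3 (base 4). Lift 5: 3128. −1: 3127.
[3] 3127 ≡ 5^5 + 2 (base 5). Lift 6: 46658. −1: 46657.

3127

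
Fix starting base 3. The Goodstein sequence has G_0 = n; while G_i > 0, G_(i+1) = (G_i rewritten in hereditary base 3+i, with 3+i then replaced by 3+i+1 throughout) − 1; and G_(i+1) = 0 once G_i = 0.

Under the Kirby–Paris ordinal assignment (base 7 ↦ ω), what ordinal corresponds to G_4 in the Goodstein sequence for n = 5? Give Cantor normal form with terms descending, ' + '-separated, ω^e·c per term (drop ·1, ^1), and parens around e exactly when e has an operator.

4

[0] 5 ≡ 3 + 2 (base 3). Lift 4: 6. −1: 5.
[1] 5 ≡ 4 + 1 (base 4). Lift 5: 6. −1: 5.
[2] 5 ≡ 5 (base 5). Lift 6: 6. −1: 5.
[3] 5 ≡ 5 (base 6). Lift 7: 5. −1: 4.
[4] 4 ≡ 4 (base 7). Lift 8: 4. −1: 3.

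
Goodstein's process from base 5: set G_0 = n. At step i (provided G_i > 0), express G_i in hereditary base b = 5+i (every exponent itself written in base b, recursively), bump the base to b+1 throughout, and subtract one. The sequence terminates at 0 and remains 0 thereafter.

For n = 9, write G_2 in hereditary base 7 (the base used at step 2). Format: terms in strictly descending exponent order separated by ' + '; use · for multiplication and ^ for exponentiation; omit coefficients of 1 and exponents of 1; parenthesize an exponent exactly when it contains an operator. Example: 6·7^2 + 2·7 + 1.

step 0: 9 = 5 + 4; sub 6 for 5: 6 + 4; = 10; G_1 = 10−1 = 9
step 1: 9 = 6 + 3; sub 7 for 6: 7 + 3; = 10; G_2 = 10−1 = 9
step 2: 9 = 7 + 2; sub 8 for 7: 8 + 2; = 10; G_3 = 10−1 = 9

7 + 2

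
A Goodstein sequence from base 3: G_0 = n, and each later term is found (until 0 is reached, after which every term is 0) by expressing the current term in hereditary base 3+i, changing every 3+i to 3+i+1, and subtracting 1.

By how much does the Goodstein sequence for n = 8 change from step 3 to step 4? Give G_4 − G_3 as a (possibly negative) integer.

(0) 8|_3 = 2·3 + 2 ↦ 2·4 + 2|_4 = 10 ⇒ 9
(1) 9|_4 = 2·4 + 1 ↦ 2·5 + 1|_5 = 11 ⇒ 10
(2) 10|_5 = 2·5 ↦ 2·6|_6 = 12 ⇒ 11
(3) 11|_6 = 6 + 5 ↦ 7 + 5|_7 = 12 ⇒ 11

0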